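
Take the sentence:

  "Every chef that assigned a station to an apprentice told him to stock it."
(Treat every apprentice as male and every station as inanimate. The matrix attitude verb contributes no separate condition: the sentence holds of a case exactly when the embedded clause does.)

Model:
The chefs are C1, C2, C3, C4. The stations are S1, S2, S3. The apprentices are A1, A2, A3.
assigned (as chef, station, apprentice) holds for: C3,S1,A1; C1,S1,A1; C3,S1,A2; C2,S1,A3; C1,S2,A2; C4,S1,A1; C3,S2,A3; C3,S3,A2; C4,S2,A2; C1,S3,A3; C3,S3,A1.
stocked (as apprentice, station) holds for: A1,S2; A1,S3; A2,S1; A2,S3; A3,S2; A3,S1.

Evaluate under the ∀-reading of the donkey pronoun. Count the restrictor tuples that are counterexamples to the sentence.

"him" takes "an apprentice" as antecedent and "it" takes "a station"; both are donkey pronouns co-varying with the restrictor.
Strong reading: for every (c,s,a) with assigned(c,s,a), stocked(a,s).
Restrictor triples: (C1,S1,A1)→stocked(A1,S1) ✗  (C1,S2,A2)→stocked(A2,S2) ✗  (C1,S3,A3)→stocked(A3,S3) ✗  (C2,S1,A3)→stocked(A3,S1) ✓  (C3,S1,A1)→stocked(A1,S1) ✗  (C3,S1,A2)→stocked(A2,S1) ✓  (C3,S2,A3)→stocked(A3,S2) ✓  (C3,S3,A1)→stocked(A1,S3) ✓  (C3,S3,A2)→stocked(A2,S3) ✓  (C4,S1,A1)→stocked(A1,S1) ✗  (C4,S2,A2)→stocked(A2,S2) ✗
Counterexamples (restrictor triples failing the scope): 6.

6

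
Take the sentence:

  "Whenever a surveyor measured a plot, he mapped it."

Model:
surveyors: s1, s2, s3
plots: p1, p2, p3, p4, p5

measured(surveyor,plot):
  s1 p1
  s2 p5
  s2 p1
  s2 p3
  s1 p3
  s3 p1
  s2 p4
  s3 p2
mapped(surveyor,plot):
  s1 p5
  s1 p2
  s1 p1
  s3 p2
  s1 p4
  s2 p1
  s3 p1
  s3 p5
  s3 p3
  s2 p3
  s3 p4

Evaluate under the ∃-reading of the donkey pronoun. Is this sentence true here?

True

"it" takes "a plot" as antecedent — a donkey pronoun bound across the clause boundary.
Weak reading: every surveyor s with some measured-plot has at least one measured-plot p such that mapped(s,p).
Per surveyor: s1:✓  s2:✓  s3:✓
Every surveyor in the restrictor has a witness.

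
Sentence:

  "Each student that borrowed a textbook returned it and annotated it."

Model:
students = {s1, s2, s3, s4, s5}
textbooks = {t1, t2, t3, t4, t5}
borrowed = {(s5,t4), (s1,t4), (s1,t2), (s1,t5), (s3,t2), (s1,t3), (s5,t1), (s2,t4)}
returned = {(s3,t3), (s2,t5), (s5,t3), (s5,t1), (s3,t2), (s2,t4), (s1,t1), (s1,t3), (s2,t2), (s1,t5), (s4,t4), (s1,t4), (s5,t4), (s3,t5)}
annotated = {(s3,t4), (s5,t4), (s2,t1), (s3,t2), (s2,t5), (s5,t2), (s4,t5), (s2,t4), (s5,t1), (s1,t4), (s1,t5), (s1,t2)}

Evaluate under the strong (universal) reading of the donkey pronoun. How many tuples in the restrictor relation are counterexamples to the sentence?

"it" takes "a textbook" as antecedent — a donkey pronoun bound across the clause boundary.
Strong reading: for every (s,t) with borrowed(s,t), returned(s,t) ∧ annotated(s,t).
Restrictor pairs: (s1,t2) ✗  (s1,t3) ✗  (s1,t4) ✓  (s1,t5) ✓  (s2,t4) ✓  (s3,t2) ✓  (s5,t1) ✓  (s5,t4) ✓
Counterexamples (restrictor pairs failing the scope): 2.

2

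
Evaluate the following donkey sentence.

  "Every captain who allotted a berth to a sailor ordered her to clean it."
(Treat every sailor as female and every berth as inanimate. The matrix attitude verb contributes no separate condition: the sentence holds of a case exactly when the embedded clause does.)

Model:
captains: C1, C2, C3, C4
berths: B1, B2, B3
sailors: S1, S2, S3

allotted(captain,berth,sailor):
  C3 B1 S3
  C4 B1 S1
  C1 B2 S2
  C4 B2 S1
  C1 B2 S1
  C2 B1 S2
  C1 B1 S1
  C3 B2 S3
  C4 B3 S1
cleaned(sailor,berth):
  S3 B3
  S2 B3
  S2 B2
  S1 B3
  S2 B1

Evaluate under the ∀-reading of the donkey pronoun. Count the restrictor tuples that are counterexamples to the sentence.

6

"her" takes "a sailor" as antecedent and "it" takes "a berth"; both are donkey pronouns co-varying with the restrictor.
Strong reading: for every (c,b,s) with allotted(c,b,s), cleaned(s,b).
Restrictor triples: (C1,B1,S1)→cleaned(S1,B1) ✗  (C1,B2,S1)→cleaned(S1,B2) ✗  (C1,B2,S2)→cleaned(S2,B2) ✓  (C2,B1,S2)→cleaned(S2,B1) ✓  (C3,B1,S3)→cleaned(S3,B1) ✗  (C3,B2,S3)→cleaned(S3,B2) ✗  (C4,B1,S1)→cleaned(S1,B1) ✗  (C4,B2,S1)→cleaned(S1,B2) ✗  (C4,B3,S1)→cleaned(S1,B3) ✓
Counterexamples (restrictor triples failing the scope): 6.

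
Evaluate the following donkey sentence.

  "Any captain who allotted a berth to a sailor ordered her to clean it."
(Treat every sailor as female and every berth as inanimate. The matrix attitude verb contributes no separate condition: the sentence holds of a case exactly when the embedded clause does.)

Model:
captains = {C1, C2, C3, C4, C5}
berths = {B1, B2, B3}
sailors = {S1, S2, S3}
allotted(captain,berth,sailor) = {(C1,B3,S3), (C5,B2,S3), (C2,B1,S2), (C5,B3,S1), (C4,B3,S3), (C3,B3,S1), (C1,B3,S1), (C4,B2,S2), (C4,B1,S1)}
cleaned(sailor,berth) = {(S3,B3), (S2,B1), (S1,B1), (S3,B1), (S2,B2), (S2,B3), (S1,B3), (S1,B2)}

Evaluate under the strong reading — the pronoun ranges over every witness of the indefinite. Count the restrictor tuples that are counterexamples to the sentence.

"her" takes "a sailor" as antecedent and "it" takes "a berth"; both are donkey pronouns co-varying with the restrictor.
Strong reading: for every (c,b,s) with allotted(c,b,s), cleaned(s,b).
Restrictor triples: (C1,B3,S1)→cleaned(S1,B3) ✓  (C1,B3,S3)→cleaned(S3,B3) ✓  (C2,B1,S2)→cleaned(S2,B1) ✓  (C3,B3,S1)→cleaned(S1,B3) ✓  (C4,B1,S1)→cleaned(S1,B1) ✓  (C4,B2,S2)→cleaned(S2,B2) ✓  (C4,B3,S3)→cleaned(S3,B3) ✓  (C5,B2,S3)→cleaned(S3,B2) ✗  (C5,B3,S1)→cleaned(S1,B3) ✓
Counterexamples (restrictor triples failing the scope): 1.

1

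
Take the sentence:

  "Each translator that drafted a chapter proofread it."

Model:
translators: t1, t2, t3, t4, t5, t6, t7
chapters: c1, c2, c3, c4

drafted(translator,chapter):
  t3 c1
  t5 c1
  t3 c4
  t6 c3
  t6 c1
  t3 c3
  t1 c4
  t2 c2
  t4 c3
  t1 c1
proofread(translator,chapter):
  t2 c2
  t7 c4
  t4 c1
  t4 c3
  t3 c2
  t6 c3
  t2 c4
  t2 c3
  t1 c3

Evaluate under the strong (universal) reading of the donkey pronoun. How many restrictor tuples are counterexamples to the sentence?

"it" takes "a chapter" as antecedent — a donkey pronoun bound across the clause boundary.
Strong reading: for every (t,c) with drafted(t,c), proofread(t,c).
Restrictor pairs: (t1,c1) ✗  (t1,c4) ✗  (t2,c2) ✓  (t3,c1) ✗  (t3,c3) ✗  (t3,c4) ✗  (t4,c3) ✓  (t5,c1) ✗  (t6,c1) ✗  (t6,c3) ✓
Counterexamples (restrictor pairs failing the scope): 7.

7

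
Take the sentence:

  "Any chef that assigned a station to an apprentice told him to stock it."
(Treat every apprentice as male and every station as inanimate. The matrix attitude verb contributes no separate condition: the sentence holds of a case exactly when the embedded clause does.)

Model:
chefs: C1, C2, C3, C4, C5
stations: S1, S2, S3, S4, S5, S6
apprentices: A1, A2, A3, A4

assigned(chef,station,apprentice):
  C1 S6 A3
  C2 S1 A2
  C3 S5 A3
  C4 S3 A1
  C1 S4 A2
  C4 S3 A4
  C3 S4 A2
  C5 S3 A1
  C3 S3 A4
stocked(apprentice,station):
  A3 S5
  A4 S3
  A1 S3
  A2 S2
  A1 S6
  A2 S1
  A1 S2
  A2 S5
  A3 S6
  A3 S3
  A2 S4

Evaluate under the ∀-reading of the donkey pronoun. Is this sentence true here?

"him" takes "an apprentice" as antecedent and "it" takes "a station"; both are donkey pronouns co-varying with the restrictor.
Strong reading: for every (c,s,a) with assigned(c,s,a), stocked(a,s).
Restrictor triples: (C1,S4,A2)→stocked(A2,S4) ✓  (C1,S6,A3)→stocked(A3,S6) ✓  (C2,S1,A2)→stocked(A2,S1) ✓  (C3,S3,A4)→stocked(A4,S3) ✓  (C3,S4,A2)→stocked(A2,S4) ✓  (C3,S5,A3)→stocked(A3,S5) ✓  (C4,S3,A1)→stocked(A1,S3) ✓  (C4,S3,A4)→stocked(A4,S3) ✓  (C5,S3,A1)→stocked(A1,S3) ✓
Every restrictor triple satisfies the scope.

True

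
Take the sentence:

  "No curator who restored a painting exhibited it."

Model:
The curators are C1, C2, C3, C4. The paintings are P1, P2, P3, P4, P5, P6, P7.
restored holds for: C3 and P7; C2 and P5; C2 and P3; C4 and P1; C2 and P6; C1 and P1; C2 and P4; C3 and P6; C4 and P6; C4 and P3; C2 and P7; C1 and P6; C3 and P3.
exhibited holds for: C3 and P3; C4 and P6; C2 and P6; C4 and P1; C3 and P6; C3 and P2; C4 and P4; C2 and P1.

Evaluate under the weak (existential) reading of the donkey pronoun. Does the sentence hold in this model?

False

"it" takes "a painting" as antecedent — a donkey pronoun bound across the clause boundary.
Truth condition: for no (c,p) with restored(c,p) does exhibited(c,p) hold.
Restrictor pairs — does the scope hold? (C1,P1):fails  (C1,P6):fails  (C2,P3):fails  (C2,P4):fails  (C2,P5):fails  (C2,P6):holds  (C2,P7):fails  (C3,P3):holds  (C3,P6):holds  (C3,P7):fails  (C4,P1):holds  (C4,P3):fails  (C4,P6):holds
Scope holds for 5 pair(s), so the sentence is false.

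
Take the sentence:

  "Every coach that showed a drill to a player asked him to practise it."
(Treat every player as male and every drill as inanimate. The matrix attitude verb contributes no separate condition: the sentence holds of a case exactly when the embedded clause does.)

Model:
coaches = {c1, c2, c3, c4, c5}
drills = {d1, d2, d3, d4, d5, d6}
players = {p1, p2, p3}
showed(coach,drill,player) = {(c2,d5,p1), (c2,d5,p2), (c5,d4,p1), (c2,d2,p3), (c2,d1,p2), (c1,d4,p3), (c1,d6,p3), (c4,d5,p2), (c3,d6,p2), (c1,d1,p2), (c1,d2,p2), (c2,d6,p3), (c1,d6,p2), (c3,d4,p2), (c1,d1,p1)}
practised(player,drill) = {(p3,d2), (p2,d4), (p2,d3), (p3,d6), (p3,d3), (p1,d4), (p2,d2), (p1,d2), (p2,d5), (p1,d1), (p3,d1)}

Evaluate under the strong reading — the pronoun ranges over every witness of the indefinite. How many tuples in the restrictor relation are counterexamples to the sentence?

"him" takes "a player" as antecedent and "it" takes "a drill"; both are donkey pronouns co-varying with the restrictor.
Strong reading: for every (c,d,p) with showed(c,d,p), practised(p,d).
Restrictor triples: (c1,d1,p1)→practised(p1,d1) ✓  (c1,d1,p2)→practised(p2,d1) ✗  (c1,d2,p2)→practised(p2,d2) ✓  (c1,d4,p3)→practised(p3,d4) ✗  (c1,d6,p2)→practised(p2,d6) ✗  (c1,d6,p3)→practised(p3,d6) ✓  (c2,d1,p2)→practised(p2,d1) ✗  (c2,d2,p3)→practised(p3,d2) ✓  (c2,d5,p1)→practised(p1,d5) ✗  (c2,d5,p2)→practised(p2,d5) ✓  (c2,d6,p3)→practised(p3,d6) ✓  (c3,d4,p2)→practised(p2,d4) ✓  (c3,d6,p2)→practised(p2,d6) ✗  (c4,d5,p2)→practised(p2,d5) ✓  (c5,d4,p1)→practised(p1,d4) ✓
Counterexamples (restrictor triples failing the scope): 6.

6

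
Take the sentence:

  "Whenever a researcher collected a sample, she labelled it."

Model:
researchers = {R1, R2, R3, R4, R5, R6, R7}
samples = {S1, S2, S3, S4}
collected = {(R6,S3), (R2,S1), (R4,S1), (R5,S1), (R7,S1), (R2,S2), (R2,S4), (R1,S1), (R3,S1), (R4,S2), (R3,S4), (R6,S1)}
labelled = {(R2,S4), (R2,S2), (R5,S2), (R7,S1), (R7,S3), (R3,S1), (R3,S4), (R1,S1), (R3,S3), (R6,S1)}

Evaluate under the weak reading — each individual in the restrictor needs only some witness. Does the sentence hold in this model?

"it" takes "a sample" as antecedent — a donkey pronoun bound across the clause boundary.
Weak reading: every researcher r with some collected-sample has at least one collected-sample s such that labelled(r,s).
Per researcher: R1:✓  R2:✓  R3:✓  R4:✗  R5:✗  R6:✓  R7:✓
R4 has no witness among its collected-samples.

False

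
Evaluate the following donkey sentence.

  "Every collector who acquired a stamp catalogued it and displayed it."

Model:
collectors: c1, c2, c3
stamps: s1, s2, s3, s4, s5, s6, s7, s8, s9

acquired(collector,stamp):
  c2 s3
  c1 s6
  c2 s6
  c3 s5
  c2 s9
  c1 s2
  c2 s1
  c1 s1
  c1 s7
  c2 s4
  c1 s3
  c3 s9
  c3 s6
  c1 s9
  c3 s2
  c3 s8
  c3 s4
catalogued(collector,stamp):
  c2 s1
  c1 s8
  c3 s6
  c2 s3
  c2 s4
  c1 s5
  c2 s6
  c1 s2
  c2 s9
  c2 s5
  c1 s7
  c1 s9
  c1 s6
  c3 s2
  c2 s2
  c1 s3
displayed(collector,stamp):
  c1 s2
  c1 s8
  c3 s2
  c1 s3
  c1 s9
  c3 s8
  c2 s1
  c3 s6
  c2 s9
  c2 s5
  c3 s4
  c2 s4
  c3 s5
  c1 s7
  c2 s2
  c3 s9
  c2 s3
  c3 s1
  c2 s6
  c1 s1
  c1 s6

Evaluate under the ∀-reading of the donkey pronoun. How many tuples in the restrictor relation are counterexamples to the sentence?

"it" takes "a stamp" as antecedent — a donkey pronoun bound across the clause boundary.
Strong reading: for every (c,s) with acquired(c,s), catalogued(c,s) ∧ displayed(c,s).
Restrictor pairs: (c1,s1) ✗  (c1,s2) ✓  (c1,s3) ✓  (c1,s6) ✓  (c1,s7) ✓  (c1,s9) ✓  (c2,s1) ✓  (c2,s3) ✓  (c2,s4) ✓  (c2,s6) ✓  (c2,s9) ✓  (c3,s2) ✓  (c3,s4) ✗  (c3,s5) ✗  (c3,s6) ✓  (c3,s8) ✗  (c3,s9) ✗
Counterexamples (restrictor pairs failing the scope): 5.

5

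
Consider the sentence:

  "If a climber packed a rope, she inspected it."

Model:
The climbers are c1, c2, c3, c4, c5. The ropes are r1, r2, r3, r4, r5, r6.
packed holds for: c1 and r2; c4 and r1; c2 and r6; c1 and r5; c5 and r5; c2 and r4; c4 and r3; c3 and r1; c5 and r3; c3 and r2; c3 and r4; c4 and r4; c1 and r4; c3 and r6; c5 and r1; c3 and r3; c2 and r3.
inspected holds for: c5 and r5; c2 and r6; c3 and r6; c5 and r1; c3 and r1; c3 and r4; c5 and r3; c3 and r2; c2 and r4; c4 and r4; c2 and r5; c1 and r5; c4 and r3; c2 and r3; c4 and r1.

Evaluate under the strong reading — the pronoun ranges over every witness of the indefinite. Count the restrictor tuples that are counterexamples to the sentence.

3

"it" takes "a rope" as antecedent — a donkey pronoun bound across the clause boundary.
Strong reading: for every (c,r) with packed(c,r), inspected(c,r).
Restrictor pairs: (c1,r2) ✗  (c1,r4) ✗  (c1,r5) ✓  (c2,r3) ✓  (c2,r4) ✓  (c2,r6) ✓  (c3,r1) ✓  (c3,r2) ✓  (c3,r3) ✗  (c3,r4) ✓  (c3,r6) ✓  (c4,r1) ✓  (c4,r3) ✓  (c4,r4) ✓  (c5,r1) ✓  (c5,r3) ✓  (c5,r5) ✓
Counterexamples (restrictor pairs failing the scope): 3.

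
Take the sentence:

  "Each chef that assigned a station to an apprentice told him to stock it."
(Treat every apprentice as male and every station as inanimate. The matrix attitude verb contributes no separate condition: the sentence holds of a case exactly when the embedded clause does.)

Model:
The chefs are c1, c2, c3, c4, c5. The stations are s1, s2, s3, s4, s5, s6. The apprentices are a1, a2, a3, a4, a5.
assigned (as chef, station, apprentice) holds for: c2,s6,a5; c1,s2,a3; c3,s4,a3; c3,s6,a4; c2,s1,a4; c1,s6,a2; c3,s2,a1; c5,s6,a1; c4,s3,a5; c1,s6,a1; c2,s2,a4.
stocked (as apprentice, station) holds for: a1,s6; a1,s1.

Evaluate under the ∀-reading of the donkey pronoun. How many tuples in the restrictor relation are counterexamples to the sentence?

9

"him" takes "an apprentice" as antecedent and "it" takes "a station"; both are donkey pronouns co-varying with the restrictor.
Strong reading: for every (c,s,a) with assigned(c,s,a), stocked(a,s).
Restrictor triples: (c1,s2,a3)→stocked(a3,s2) ✗  (c1,s6,a1)→stocked(a1,s6) ✓  (c1,s6,a2)→stocked(a2,s6) ✗  (c2,s1,a4)→stocked(a4,s1) ✗  (c2,s2,a4)→stocked(a4,s2) ✗  (c2,s6,a5)→stocked(a5,s6) ✗  (c3,s2,a1)→stocked(a1,s2) ✗  (c3,s4,a3)→stocked(a3,s4) ✗  (c3,s6,a4)→stocked(a4,s6) ✗  (c4,s3,a5)→stocked(a5,s3) ✗  (c5,s6,a1)→stocked(a1,s6) ✓
Counterexamples (restrictor triples failing the scope): 9.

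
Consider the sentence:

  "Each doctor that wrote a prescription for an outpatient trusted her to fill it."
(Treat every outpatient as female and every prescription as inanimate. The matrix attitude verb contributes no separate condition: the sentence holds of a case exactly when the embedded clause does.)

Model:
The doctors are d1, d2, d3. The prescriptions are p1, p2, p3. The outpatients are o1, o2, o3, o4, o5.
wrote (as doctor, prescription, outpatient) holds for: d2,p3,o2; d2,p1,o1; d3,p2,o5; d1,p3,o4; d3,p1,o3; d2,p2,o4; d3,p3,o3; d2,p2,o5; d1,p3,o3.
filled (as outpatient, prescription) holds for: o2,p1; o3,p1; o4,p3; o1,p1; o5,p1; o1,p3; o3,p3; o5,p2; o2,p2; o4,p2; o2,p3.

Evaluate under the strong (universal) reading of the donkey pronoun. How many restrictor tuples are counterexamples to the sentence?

"her" takes "an outpatient" as antecedent and "it" takes "a prescription"; both are donkey pronouns co-varying with the restrictor.
Strong reading: for every (d,p,o) with wrote(d,p,o), filled(o,p).
Restrictor triples: (d1,p3,o3)→filled(o3,p3) ✓  (d1,p3,o4)→filled(o4,p3) ✓  (d2,p1,o1)→filled(o1,p1) ✓  (d2,p2,o4)→filled(o4,p2) ✓  (d2,p2,o5)→filled(o5,p2) ✓  (d2,p3,o2)→filled(o2,p3) ✓  (d3,p1,o3)→filled(o3,p1) ✓  (d3,p2,o5)→filled(o5,p2) ✓  (d3,p3,o3)→filled(o3,p3) ✓
Counterexamples (restrictor triples failing the scope): 0.

0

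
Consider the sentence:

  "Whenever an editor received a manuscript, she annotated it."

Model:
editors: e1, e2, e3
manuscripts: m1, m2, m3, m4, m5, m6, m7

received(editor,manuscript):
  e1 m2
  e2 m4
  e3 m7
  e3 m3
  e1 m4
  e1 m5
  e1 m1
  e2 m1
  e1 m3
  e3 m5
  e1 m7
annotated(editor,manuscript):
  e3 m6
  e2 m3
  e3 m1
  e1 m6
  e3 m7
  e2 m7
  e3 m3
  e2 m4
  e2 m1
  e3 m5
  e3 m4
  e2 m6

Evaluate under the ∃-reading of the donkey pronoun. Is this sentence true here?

False

"it" takes "a manuscript" as antecedent — a donkey pronoun bound across the clause boundary.
Weak reading: every editor e with some received-manuscript has at least one received-manuscript m such that annotated(e,m).
Per editor: e1:✗  e2:✓  e3:✓
e1 has no witness among its received-manuscripts.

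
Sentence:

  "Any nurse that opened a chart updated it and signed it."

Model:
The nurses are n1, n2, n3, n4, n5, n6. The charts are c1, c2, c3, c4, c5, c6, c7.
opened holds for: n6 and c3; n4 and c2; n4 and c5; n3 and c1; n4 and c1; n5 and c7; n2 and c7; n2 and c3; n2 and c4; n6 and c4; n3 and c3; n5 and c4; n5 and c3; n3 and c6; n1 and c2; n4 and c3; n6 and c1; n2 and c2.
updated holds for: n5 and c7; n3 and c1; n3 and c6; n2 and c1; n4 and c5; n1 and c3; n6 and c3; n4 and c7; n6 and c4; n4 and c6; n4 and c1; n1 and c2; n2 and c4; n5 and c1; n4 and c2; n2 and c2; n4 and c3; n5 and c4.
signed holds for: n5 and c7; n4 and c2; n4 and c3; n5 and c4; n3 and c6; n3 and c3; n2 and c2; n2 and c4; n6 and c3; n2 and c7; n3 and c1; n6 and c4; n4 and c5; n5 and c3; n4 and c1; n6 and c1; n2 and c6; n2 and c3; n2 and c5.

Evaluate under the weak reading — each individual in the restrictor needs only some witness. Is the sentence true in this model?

False

"it" takes "a chart" as antecedent — a donkey pronoun bound across the clause boundary.
Weak reading: every nurse n with some opened-chart has at least one opened-chart c such that updated(n,c) ∧ signed(n,c).
Per nurse: n1:✗  n2:✓  n3:✓  n4:✓  n5:✓  n6:✓
n1 has no witness among its opened-charts.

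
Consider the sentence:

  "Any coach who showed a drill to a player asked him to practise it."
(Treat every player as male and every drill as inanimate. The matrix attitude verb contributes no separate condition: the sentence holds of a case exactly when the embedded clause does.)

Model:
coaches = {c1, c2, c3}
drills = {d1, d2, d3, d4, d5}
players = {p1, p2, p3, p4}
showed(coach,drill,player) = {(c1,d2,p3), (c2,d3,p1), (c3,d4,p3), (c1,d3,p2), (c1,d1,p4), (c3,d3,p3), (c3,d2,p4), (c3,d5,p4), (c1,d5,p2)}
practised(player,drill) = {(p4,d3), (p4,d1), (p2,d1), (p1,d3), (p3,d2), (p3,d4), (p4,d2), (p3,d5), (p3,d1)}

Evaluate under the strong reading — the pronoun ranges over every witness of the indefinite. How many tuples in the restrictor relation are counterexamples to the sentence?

4

"him" takes "a player" as antecedent and "it" takes "a drill"; both are donkey pronouns co-varying with the restrictor.
Strong reading: for every (c,d,p) with showed(c,d,p), practised(p,d).
Restrictor triples: (c1,d1,p4)→practised(p4,d1) ✓  (c1,d2,p3)→practised(p3,d2) ✓  (c1,d3,p2)→practised(p2,d3) ✗  (c1,d5,p2)→practised(p2,d5) ✗  (c2,d3,p1)→practised(p1,d3) ✓  (c3,d2,p4)→practised(p4,d2) ✓  (c3,d3,p3)→practised(p3,d3) ✗  (c3,d4,p3)→practised(p3,d4) ✓  (c3,d5,p4)→practised(p4,d5) ✗
Counterexamples (restrictor triples failing the scope): 4.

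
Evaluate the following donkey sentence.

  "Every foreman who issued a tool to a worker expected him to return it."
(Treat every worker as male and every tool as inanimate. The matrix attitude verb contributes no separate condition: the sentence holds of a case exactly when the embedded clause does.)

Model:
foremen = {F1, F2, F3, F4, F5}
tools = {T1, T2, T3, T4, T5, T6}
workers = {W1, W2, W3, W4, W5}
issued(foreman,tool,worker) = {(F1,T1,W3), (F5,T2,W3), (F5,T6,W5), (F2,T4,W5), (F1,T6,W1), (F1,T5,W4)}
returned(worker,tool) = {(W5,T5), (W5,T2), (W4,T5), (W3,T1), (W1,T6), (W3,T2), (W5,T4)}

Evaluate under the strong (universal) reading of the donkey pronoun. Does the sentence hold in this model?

False

"him" takes "a worker" as antecedent and "it" takes "a tool"; both are donkey pronouns co-varying with the restrictor.
Strong reading: for every (f,t,w) with issued(f,t,w), returned(w,t).
Restrictor triples: (F1,T1,W3)→returned(W3,T1) ✓  (F1,T5,W4)→returned(W4,T5) ✓  (F1,T6,W1)→returned(W1,T6) ✓  (F2,T4,W5)→returned(W5,T4) ✓  (F5,T2,W3)→returned(W3,T2) ✓  (F5,T6,W5)→returned(W5,T6) ✗
Counterexample: (F5,T6,W5) — returned(W5,T6) does not hold.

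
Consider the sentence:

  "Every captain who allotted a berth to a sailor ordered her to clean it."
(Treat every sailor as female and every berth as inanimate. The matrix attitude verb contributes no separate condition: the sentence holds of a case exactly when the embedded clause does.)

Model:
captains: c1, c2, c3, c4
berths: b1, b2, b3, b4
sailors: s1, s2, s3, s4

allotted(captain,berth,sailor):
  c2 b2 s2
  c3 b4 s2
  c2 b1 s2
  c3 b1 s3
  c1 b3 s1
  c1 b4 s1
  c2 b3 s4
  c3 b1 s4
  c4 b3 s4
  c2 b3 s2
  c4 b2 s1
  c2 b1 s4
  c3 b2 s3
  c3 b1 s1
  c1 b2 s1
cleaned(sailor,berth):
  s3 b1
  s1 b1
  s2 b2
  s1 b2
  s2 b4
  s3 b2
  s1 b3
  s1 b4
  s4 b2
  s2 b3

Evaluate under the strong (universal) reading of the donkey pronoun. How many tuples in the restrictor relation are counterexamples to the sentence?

"her" takes "a sailor" as antecedent and "it" takes "a berth"; both are donkey pronouns co-varying with the restrictor.
Strong reading: for every (c,b,s) with allotted(c,b,s), cleaned(s,b).
Restrictor triples: (c1,b2,s1)→cleaned(s1,b2) ✓  (c1,b3,s1)→cleaned(s1,b3) ✓  (c1,b4,s1)→cleaned(s1,b4) ✓  (c2,b1,s2)→cleaned(s2,b1) ✗  (c2,b1,s4)→cleaned(s4,b1) ✗  (c2,b2,s2)→cleaned(s2,b2) ✓  (c2,b3,s2)→cleaned(s2,b3) ✓  (c2,b3,s4)→cleaned(s4,b3) ✗  (c3,b1,s1)→cleaned(s1,b1) ✓  (c3,b1,s3)→cleaned(s3,b1) ✓  (c3,b1,s4)→cleaned(s4,b1) ✗  (c3,b2,s3)→cleaned(s3,b2) ✓  (c3,b4,s2)→cleaned(s2,b4) ✓  (c4,b2,s1)→cleaned(s1,b2) ✓  (c4,b3,s4)→cleaned(s4,b3) ✗
Counterexamples (restrictor triples failing the scope): 5.

5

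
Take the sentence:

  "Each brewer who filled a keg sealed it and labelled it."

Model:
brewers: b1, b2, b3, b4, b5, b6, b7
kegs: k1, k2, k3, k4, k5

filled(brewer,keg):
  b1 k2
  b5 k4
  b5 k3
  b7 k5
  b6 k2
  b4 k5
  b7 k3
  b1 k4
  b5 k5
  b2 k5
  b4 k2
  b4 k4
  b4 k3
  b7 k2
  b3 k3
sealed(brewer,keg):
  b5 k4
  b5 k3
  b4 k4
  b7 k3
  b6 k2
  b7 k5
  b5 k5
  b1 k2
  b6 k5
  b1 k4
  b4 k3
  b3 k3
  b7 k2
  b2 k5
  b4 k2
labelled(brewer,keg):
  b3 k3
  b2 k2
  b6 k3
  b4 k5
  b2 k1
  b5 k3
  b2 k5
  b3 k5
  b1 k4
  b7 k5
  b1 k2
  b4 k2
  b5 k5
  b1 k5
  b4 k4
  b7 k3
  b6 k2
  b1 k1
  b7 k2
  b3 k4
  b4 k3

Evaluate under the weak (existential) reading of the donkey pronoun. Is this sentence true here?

"it" takes "a keg" as antecedent — a donkey pronoun bound across the clause boundary.
Weak reading: every brewer b with some filled-keg has at least one filled-keg k such that sealed(b,k) ∧ labelled(b,k).
Per brewer: b1:✓  b2:✓  b3:✓  b4:✓  b5:✓  b6:✓  b7:✓
Every brewer in the restrictor has a witness.

True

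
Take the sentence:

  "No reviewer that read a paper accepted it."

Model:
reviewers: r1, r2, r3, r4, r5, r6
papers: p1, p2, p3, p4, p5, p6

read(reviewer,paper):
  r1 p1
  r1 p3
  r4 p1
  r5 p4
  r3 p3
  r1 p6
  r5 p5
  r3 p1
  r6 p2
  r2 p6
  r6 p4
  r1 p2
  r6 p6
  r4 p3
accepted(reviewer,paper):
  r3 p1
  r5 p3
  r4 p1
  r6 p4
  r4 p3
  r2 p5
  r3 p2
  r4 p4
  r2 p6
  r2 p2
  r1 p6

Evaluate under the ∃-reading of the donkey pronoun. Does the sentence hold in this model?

"it" takes "a paper" as antecedent — a donkey pronoun bound across the clause boundary.
Truth condition: for no (r,p) with read(r,p) does accepted(r,p) hold.
Restrictor pairs — does the scope hold? (r1,p1):fails  (r1,p2):fails  (r1,p3):fails  (r1,p6):holds  (r2,p6):holds  (r3,p1):holds  (r3,p3):fails  (r4,p1):holds  (r4,p3):holds  (r5,p4):fails  (r5,p5):fails  (r6,p2):fails  (r6,p4):holds  (r6,p6):fails
Scope holds for 6 pair(s), so the sentence is false.

False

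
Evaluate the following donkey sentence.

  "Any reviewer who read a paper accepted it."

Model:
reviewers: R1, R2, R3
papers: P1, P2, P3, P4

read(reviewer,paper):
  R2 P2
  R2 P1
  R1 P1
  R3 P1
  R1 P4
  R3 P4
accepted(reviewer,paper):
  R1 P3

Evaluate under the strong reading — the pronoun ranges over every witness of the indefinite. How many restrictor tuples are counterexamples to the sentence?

"it" takes "a paper" as antecedent — a donkey pronoun bound across the clause boundary.
Strong reading: for every (r,p) with read(r,p), accepted(r,p).
Restrictor pairs: (R1,P1) ✗  (R1,P4) ✗  (R2,P1) ✗  (R2,P2) ✗  (R3,P1) ✗  (R3,P4) ✗
Counterexamples (restrictor pairs failing the scope): 6.

6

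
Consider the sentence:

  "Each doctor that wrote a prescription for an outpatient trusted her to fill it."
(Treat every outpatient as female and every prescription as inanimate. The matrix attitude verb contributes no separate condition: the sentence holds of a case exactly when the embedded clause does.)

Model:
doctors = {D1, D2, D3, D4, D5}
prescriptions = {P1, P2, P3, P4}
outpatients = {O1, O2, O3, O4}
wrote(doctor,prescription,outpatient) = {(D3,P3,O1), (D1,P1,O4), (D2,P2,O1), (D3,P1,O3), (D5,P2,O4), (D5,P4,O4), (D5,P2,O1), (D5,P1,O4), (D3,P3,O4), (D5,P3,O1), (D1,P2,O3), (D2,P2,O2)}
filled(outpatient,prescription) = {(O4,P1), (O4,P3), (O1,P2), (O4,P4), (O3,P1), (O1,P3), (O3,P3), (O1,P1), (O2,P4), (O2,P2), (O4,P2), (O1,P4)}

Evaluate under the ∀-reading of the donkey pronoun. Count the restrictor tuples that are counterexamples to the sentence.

"her" takes "an outpatient" as antecedent and "it" takes "a prescription"; both are donkey pronouns co-varying with the restrictor.
Strong reading: for every (d,p,o) with wrote(d,p,o), filled(o,p).
Restrictor triples: (D1,P1,O4)→filled(O4,P1) ✓  (D1,P2,O3)→filled(O3,P2) ✗  (D2,P2,O1)→filled(O1,P2) ✓  (D2,P2,O2)→filled(O2,P2) ✓  (D3,P1,O3)→filled(O3,P1) ✓  (D3,P3,O1)→filled(O1,P3) ✓  (D3,P3,O4)→filled(O4,P3) ✓  (D5,P1,O4)→filled(O4,P1) ✓  (D5,P2,O1)→filled(O1,P2) ✓  (D5,P2,O4)→filled(O4,P2) ✓  (D5,P3,O1)→filled(O1,P3) ✓  (D5,P4,O4)→filled(O4,P4) ✓
Counterexamples (restrictor triples failing the scope): 1.

1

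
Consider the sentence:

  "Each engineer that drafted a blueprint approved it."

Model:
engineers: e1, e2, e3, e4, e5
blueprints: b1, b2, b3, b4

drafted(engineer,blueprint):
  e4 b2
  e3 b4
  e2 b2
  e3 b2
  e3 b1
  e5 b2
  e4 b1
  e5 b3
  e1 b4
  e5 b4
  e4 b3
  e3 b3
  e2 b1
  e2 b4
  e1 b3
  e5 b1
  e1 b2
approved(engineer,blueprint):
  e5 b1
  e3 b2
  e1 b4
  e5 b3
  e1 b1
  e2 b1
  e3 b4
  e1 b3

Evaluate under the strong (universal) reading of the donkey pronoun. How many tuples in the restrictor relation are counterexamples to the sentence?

"it" takes "a blueprint" as antecedent — a donkey pronoun bound across the clause boundary.
Strong reading: for every (e,b) with drafted(e,b), approved(e,b).
Restrictor pairs: (e1,b2) ✗  (e1,b3) ✓  (e1,b4) ✓  (e2,b1) ✓  (e2,b2) ✗  (e2,b4) ✗  (e3,b1) ✗  (e3,b2) ✓  (e3,b3) ✗  (e3,b4) ✓  (e4,b1) ✗  (e4,b2) ✗  (e4,b3) ✗  (e5,b1) ✓  (e5,b2) ✗  (e5,b3) ✓  (e5,b4) ✗
Counterexamples (restrictor pairs failing the scope): 10.

10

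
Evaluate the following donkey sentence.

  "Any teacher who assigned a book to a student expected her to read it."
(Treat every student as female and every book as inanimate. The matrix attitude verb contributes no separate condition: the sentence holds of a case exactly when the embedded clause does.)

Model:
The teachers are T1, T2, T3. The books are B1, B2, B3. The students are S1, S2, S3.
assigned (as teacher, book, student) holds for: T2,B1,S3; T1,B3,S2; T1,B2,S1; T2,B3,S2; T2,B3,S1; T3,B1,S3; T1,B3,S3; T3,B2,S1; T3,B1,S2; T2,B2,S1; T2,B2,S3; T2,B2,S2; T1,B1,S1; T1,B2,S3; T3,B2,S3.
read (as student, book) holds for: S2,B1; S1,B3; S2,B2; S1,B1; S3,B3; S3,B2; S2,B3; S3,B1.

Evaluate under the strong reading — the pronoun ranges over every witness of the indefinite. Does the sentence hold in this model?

"her" takes "a student" as antecedent and "it" takes "a book"; both are donkey pronouns co-varying with the restrictor.
Strong reading: for every (t,b,s) with assigned(t,b,s), read(s,b).
Restrictor triples: (T1,B1,S1)→read(S1,B1) ✓  (T1,B2,S1)→read(S1,B2) ✗  (T1,B2,S3)→read(S3,B2) ✓  (T1,B3,S2)→read(S2,B3) ✓  (T1,B3,S3)→read(S3,B3) ✓  (T2,B1,S3)→read(S3,B1) ✓  (T2,B2,S1)→read(S1,B2) ✗  (T2,B2,S2)→read(S2,B2) ✓  (T2,B2,S3)→read(S3,B2) ✓  (T2,B3,S1)→read(S1,B3) ✓  (T2,B3,S2)→read(S2,B3) ✓  (T3,B1,S2)→read(S2,B1) ✓  (T3,B1,S3)→read(S3,B1) ✓  (T3,B2,S1)→read(S1,B2) ✗  (T3,B2,S3)→read(S3,B2) ✓
Counterexample: (T1,B2,S1) — read(S1,B2) does not hold.

False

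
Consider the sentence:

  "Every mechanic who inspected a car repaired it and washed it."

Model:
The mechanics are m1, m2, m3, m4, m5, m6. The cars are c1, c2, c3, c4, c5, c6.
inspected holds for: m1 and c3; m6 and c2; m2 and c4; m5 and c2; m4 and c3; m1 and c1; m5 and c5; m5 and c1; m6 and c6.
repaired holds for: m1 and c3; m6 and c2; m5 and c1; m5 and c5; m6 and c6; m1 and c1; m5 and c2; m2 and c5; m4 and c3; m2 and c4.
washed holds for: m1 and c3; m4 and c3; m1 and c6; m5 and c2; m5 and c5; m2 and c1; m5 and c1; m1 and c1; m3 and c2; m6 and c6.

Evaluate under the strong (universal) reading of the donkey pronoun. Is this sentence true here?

False

"it" takes "a car" as antecedent — a donkey pronoun bound across the clause boundary.
Strong reading: for every (m,c) with inspected(m,c), repaired(m,c) ∧ washed(m,c).
Restrictor pairs: (m1,c1) ✓  (m1,c3) ✓  (m2,c4) ✗  (m4,c3) ✓  (m5,c1) ✓  (m5,c2) ✓  (m5,c5) ✓  (m6,c2) ✗  (m6,c6) ✓
Counterexample: (m2,c4) is in inspected but fails the scope.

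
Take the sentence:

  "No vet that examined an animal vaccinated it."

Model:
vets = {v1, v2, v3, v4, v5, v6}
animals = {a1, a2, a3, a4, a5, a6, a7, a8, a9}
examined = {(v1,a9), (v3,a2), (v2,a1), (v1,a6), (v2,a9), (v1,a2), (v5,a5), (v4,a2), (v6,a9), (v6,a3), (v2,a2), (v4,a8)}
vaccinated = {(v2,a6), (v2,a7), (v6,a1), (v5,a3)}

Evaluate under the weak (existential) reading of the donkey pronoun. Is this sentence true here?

True

"it" takes "an animal" as antecedent — a donkey pronoun bound across the clause boundary.
Truth condition: for no (v,a) with examined(v,a) does vaccinated(v,a) hold.
Restrictor pairs — does the scope hold? (v1,a2):fails  (v1,a6):fails  (v1,a9):fails  (v2,a1):fails  (v2,a2):fails  (v2,a9):fails  (v3,a2):fails  (v4,a2):fails  (v4,a8):fails  (v5,a5):fails  (v6,a3):fails  (v6,a9):fails
Scope holds for no restrictor pair, so the sentence is true.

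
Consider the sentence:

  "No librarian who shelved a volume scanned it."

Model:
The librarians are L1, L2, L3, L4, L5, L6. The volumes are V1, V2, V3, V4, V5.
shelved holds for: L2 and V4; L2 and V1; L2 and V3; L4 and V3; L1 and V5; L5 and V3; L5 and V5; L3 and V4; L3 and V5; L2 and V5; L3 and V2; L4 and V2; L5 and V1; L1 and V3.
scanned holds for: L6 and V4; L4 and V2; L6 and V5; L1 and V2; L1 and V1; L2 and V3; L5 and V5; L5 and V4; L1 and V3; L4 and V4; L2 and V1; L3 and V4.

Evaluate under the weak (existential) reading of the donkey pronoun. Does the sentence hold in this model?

"it" takes "a volume" as antecedent — a donkey pronoun bound across the clause boundary.
Truth condition: for no (l,v) with shelved(l,v) does scanned(l,v) hold.
Restrictor pairs — does the scope hold? (L1,V3):holds  (L1,V5):fails  (L2,V1):holds  (L2,V3):holds  (L2,V4):fails  (L2,V5):fails  (L3,V2):fails  (L3,V4):holds  (L3,V5):fails  (L4,V2):holds  (L4,V3):fails  (L5,V1):fails  (L5,V3):fails  (L5,V5):holds
Scope holds for 6 pair(s), so the sentence is false.

False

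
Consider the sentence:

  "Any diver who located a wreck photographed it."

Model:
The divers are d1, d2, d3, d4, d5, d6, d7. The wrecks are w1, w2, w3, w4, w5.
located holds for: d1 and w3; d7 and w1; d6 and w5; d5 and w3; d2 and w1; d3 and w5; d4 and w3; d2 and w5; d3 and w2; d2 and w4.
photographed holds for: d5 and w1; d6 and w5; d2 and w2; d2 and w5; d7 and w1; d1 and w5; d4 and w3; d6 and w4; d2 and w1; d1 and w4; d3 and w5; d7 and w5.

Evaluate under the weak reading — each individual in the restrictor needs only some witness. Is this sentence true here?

False

"it" takes "a wreck" as antecedent — a donkey pronoun bound across the clause boundary.
Weak reading: every diver d with some located-wreck has at least one located-wreck w such that photographed(d,w).
Per diver: d1:✗  d2:✓  d3:✓  d4:✓  d5:✗  d6:✓  d7:✓
d1 has no witness among its located-wrecks.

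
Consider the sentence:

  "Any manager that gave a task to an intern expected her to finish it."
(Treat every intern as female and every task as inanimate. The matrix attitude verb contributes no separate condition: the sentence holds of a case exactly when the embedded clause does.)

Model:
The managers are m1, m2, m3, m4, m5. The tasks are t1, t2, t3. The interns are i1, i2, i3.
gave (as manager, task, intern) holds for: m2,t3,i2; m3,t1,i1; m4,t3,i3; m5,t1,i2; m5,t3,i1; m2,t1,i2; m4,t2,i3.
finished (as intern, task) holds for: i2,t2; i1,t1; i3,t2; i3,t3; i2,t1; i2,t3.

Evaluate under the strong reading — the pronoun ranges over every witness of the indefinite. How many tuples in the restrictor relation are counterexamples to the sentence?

1

"her" takes "an intern" as antecedent and "it" takes "a task"; both are donkey pronouns co-varying with the restrictor.
Strong reading: for every (m,t,i) with gave(m,t,i), finished(i,t).
Restrictor triples: (m2,t1,i2)→finished(i2,t1) ✓  (m2,t3,i2)→finished(i2,t3) ✓  (m3,t1,i1)→finished(i1,t1) ✓  (m4,t2,i3)→finished(i3,t2) ✓  (m4,t3,i3)→finished(i3,t3) ✓  (m5,t1,i2)→finished(i2,t1) ✓  (m5,t3,i1)→finished(i1,t3) ✗
Counterexamples (restrictor triples failing the scope): 1.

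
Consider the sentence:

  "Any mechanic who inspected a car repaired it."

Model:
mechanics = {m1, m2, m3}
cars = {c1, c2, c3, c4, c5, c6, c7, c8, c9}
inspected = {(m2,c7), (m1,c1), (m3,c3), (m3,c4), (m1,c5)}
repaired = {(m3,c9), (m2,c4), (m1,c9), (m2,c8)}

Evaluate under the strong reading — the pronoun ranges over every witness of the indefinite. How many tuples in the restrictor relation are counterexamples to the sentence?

5

"it" takes "a car" as antecedent — a donkey pronoun bound across the clause boundary.
Strong reading: for every (m,c) with inspected(m,c), repaired(m,c).
Restrictor pairs: (m1,c1) ✗  (m1,c5) ✗  (m2,c7) ✗  (m3,c3) ✗  (m3,c4) ✗
Counterexamples (restrictor pairs failing the scope): 5.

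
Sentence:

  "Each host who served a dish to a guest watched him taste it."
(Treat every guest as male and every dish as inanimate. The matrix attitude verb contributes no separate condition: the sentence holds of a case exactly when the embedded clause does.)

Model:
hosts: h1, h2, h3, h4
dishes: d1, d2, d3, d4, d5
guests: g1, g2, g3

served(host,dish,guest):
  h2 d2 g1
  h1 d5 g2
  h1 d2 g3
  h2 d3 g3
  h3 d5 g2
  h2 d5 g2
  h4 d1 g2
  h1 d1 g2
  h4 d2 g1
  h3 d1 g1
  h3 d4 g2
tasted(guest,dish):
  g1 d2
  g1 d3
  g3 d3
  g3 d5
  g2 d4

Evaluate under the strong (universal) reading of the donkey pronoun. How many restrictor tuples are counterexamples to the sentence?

"him" takes "a guest" as antecedent and "it" takes "a dish"; both are donkey pronouns co-varying with the restrictor.
Strong reading: for every (h,d,g) with served(h,d,g), tasted(g,d).
Restrictor triples: (h1,d1,g2)→tasted(g2,d1) ✗  (h1,d2,g3)→tasted(g3,d2) ✗  (h1,d5,g2)→tasted(g2,d5) ✗  (h2,d2,g1)→tasted(g1,d2) ✓  (h2,d3,g3)→tasted(g3,d3) ✓  (h2,d5,g2)→tasted(g2,d5) ✗  (h3,d1,g1)→tasted(g1,d1) ✗  (h3,d4,g2)→tasted(g2,d4) ✓  (h3,d5,g2)→tasted(g2,d5) ✗  (h4,d1,g2)→tasted(g2,d1) ✗  (h4,d2,g1)→tasted(g1,d2) ✓
Counterexamples (restrictor triples failing the scope): 7.

7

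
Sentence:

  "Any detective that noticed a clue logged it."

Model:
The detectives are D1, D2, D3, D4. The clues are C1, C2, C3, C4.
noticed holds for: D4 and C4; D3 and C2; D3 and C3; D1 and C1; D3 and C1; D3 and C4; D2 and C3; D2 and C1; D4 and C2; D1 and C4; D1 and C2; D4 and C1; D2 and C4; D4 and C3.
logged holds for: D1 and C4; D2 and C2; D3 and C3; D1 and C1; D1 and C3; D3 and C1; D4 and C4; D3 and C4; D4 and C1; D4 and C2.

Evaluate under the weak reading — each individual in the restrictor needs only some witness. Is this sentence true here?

False

"it" takes "a clue" as antecedent — a donkey pronoun bound across the clause boundary.
Weak reading: every detective d with some noticed-clue has at least one noticed-clue c such that logged(d,c).
Per detective: D1:✓  D2:✗  D3:✓  D4:✓
D2 has no witness among its noticed-clues.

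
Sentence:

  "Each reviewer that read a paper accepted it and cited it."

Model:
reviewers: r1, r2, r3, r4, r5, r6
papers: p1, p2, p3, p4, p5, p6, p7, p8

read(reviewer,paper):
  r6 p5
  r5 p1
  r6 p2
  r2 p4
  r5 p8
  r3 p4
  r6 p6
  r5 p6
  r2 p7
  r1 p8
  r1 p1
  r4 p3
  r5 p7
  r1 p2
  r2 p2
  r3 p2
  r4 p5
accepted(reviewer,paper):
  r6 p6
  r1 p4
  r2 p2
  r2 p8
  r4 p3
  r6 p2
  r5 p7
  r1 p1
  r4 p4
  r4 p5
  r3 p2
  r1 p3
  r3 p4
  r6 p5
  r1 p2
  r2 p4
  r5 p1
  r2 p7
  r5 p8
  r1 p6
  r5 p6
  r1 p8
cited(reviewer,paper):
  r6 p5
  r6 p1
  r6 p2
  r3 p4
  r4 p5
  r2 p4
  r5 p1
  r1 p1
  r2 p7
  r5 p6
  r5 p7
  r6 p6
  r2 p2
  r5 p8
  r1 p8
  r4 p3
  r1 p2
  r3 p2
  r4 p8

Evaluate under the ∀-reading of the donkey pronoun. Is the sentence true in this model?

True

"it" takes "a paper" as antecedent — a donkey pronoun bound across the clause boundary.
Strong reading: for every (r,p) with read(r,p), accepted(r,p) ∧ cited(r,p).
Restrictor pairs: (r1,p1) ✓  (r1,p2) ✓  (r1,p8) ✓  (r2,p2) ✓  (r2,p4) ✓  (r2,p7) ✓  (r3,p2) ✓  (r3,p4) ✓  (r4,p3) ✓  (r4,p5) ✓  (r5,p1) ✓  (r5,p6) ✓  (r5,p7) ✓  (r5,p8) ✓  (r6,p2) ✓  (r6,p5) ✓  (r6,p6) ✓
Every restrictor pair satisfies the scope.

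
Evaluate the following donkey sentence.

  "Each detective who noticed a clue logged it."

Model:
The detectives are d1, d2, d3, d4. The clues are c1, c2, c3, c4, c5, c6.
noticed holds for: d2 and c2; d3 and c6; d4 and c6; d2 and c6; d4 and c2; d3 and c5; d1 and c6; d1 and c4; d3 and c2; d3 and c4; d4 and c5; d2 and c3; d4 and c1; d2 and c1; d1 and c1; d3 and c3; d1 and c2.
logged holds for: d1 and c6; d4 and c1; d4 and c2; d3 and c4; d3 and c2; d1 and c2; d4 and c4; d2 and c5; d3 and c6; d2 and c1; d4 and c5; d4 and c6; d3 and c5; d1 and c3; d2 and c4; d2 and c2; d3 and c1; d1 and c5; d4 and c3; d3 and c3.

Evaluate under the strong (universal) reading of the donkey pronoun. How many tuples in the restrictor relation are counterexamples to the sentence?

"it" takes "a clue" as antecedent — a donkey pronoun bound across the clause boundary.
Strong reading: for every (d,c) with noticed(d,c), logged(d,c).
Restrictor pairs: (d1,c1) ✗  (d1,c2) ✓  (d1,c4) ✗  (d1,c6) ✓  (d2,c1) ✓  (d2,c2) ✓  (d2,c3) ✗  (d2,c6) ✗  (d3,c2) ✓  (d3,c3) ✓  (d3,c4) ✓  (d3,c5) ✓  (d3,c6) ✓  (d4,c1) ✓  (d4,c2) ✓  (d4,c5) ✓  (d4,c6) ✓
Counterexamples (restrictor pairs failing the scope): 4.

4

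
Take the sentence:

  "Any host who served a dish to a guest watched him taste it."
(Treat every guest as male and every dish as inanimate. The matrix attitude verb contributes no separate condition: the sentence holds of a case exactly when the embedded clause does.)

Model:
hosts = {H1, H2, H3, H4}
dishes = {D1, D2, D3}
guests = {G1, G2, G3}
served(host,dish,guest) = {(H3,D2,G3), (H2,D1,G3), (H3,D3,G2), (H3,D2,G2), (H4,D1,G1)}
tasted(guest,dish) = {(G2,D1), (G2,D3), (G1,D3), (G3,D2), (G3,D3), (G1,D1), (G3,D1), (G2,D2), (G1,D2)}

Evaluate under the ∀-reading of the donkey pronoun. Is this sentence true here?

"him" takes "a guest" as antecedent and "it" takes "a dish"; both are donkey pronouns co-varying with the restrictor.
Strong reading: for every (h,d,g) with served(h,d,g), tasted(g,d).
Restrictor triples: (H2,D1,G3)→tasted(G3,D1) ✓  (H3,D2,G2)→tasted(G2,D2) ✓  (H3,D2,G3)→tasted(G3,D2) ✓  (H3,D3,G2)→tasted(G2,D3) ✓  (H4,D1,G1)→tasted(G1,D1) ✓
Every restrictor triple satisfies the scope.

True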